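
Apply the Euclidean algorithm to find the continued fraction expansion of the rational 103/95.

[1; 11, 1, 7]

Run the Euclidean algorithm on 103 and 95; the successive quotients are the partial quotients a_0, a_1, ... (each step inverts the fractional part left over by the previous one):
  103 = 1*95 + 8, so a_0 = 1.
  95 = 11*8 + 7, so a_1 = 11.
  8 = 1*7 + 1, so a_2 = 1.
  7 = 7*1 + 0, so a_3 = 7.
The remainder reaches 0 after 4 divisions, so the expansion has 4 partial quotients, read off in order.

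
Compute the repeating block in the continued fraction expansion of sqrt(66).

[8; (8, 16)]

Write x_i = (sqrt(66) + m_i)/d_i with (m_0, d_0) = (0, 1). a_0 = floor(sqrt(66)) = 8, since 8^2 = 64 <= 66 < 81 = 9^2.
Iterate m_{i+1} = d_i*a_i - m_i, d_{i+1} = (66 - m_{i+1}^2)/d_i, a_{i+1} = floor((a_0 + m_{i+1})/d_{i+1}):
  m_1 = 1*8 - 0 = 8, d_1 = (66 - 8^2)/1 = 2/1 = 2, a_1 = floor((8 + 8)/2) = 8.
  m_2 = 2*8 - 8 = 8, d_2 = (66 - 8^2)/2 = 2/2 = 1, a_2 = floor((8 + 8)/1) = 16.
  m_3 = 1*16 - 8 = 8, d_3 = (66 - 8^2)/1 = 2/1 = 2: (m_3, d_3) = (m_1, d_1) = (8, 2), so from here the quotients repeat a_1, a_2; the period length is 2.
Hence the expansion of sqrt(66) is a_0 = 8 followed by the repeating block 8, 16 (period 2).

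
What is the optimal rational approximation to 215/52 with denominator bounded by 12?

Expand x = 215/52 as a continued fraction with the Euclidean algorithm:
  215 = 4*52 + 7, so a_0 = 4.
  52 = 7*7 + 3, so a_1 = 7.
  7 = 2*3 + 1, so a_2 = 2.
  3 = 3*1 + 0, so a_3 = 3.
so x = [4; 7, 2, 3].
Convergents (p_i = a_i*p_{i-1} + p_{i-2}, q_i = a_i*q_{i-1} + q_{i-2} with p_{-2}=0, p_{-1}=1, q_{-2}=1, q_{-1}=0), until the denominator exceeds 12:
  i=0: a_0=4, p_0 = 4*1 + 0 = 4, q_0 = 4*0 + 1 = 1.
  i=1: a_1=7, p_1 = 7*4 + 1 = 29, q_1 = 7*1 + 0 = 7.
  i=2: a_2=2, p_2 = 2*29 + 4 = 62, q_2 = 2*7 + 1 = 15.
q_2 = 15 > 12, so the last convergent with denominator <= 12 is p_1/q_1 = 29/7.
The closest fraction with denominator <= 12 is either p_1/q_1 or the intermediate fraction (k*p_1 + p_0)/(k*q_1 + q_0) with the largest k >= 1 whose denominator stays <= 12; these approach x as k grows, and every other convergent or intermediate fraction in range is farther away.
Largest k: floor((12 - q_0)/q_1) = floor((12 - 1)/7) = 1.
That gives (1*29 + 4)/(1*7 + 1) = 33/8.
Compare the errors: |x - 29/7| = |215*7 - 29*52|/(52*7) = 3/364, and |x - 33/8| = |215*8 - 33*52|/(52*8) = 4/416.
Cross-multiplying, 3*416 = 1248 < 1456 = 4*364, so 3/364 is smaller: the convergent 29/7 is closer to x than 33/8.

29/7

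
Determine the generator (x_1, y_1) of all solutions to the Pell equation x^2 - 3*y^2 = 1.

First expand sqrt(3) as a continued fraction. With x_i = (sqrt(3) + m_i)/d_i and (m_0, d_0) = (0, 1): a_0 = floor(sqrt(3)) = 1, since 1^2 = 1 <= 3 < 4 = 2^2.
Iterate m_{i+1} = d_i*a_i - m_i, d_{i+1} = (3 - m_{i+1}^2)/d_i, a_{i+1} = floor((a_0 + m_{i+1})/d_{i+1}):
  m_1 = 1*1 - 0 = 1, d_1 = (3 - 1^2)/1 = 2/1 = 2, a_1 = floor((1 + 1)/2) = 1.
  m_2 = 2*1 - 1 = 1, d_2 = (3 - 1^2)/2 = 2/2 = 1, a_2 = floor((1 + 1)/1) = 2.
  m_3 = 1*2 - 1 = 1, d_3 = (3 - 1^2)/1 = 2/1 = 2: (m_3, d_3) = (m_1, d_1) = (1, 2), so from here the quotients repeat a_1, a_2; the period length is 2.
So sqrt(3) = [1; (1, 2)] with period length k = 2.
k is even, so the fundamental solution of x^2 - 3y^2 = 1 is (p_{k-1}, q_{k-1}) = (p_1, q_1); compute convergents through index 1.
Convergents (p_i = a_i*p_{i-1} + p_{i-2}, q_i = a_i*q_{i-1} + q_{i-2} with p_{-2}=0, p_{-1}=1, q_{-2}=1, q_{-1}=0):
  i=0: a_0=1, p_0 = 1*1 + 0 = 1, q_0 = 1*0 + 1 = 1.
  i=1: a_1=1, p_1 = 1*1 + 1 = 2, q_1 = 1*1 + 0 = 1.
Check: 2^2 - 3*1^2 = 4 - 3 = 1, so (x, y) = (2, 1) solves the equation, and by the theorem it is the least positive solution.

(x, y) = (2, 1)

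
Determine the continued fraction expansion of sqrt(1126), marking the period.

Write x_i = (sqrt(1126) + m_i)/d_i with (m_0, d_0) = (0, 1). a_0 = floor(sqrt(1126)) = 33, since 33^2 = 1089 <= 1126 < 1156 = 34^2.
Iterate m_{i+1} = d_i*a_i - m_i, d_{i+1} = (1126 - m_{i+1}^2)/d_i, a_{i+1} = floor((a_0 + m_{i+1})/d_{i+1}):
  m_1 = 1*33 - 0 = 33, d_1 = (1126 - 33^2)/1 = 37/1 = 37, a_1 = floor((33 + 33)/37) = 1.
  m_2 = 37*1 - 33 = 4, d_2 = (1126 - 4^2)/37 = 1110/37 = 30, a_2 = floor((33 + 4)/30) = 1.
  m_3 = 30*1 - 4 = 26, d_3 = (1126 - 26^2)/30 = 450/30 = 15, a_3 = floor((33 + 26)/15) = 3.
  m_4 = 15*3 - 26 = 19, d_4 = (1126 - 19^2)/15 = 765/15 = 51, a_4 = floor((33 + 19)/51) = 1.
  m_5 = 51*1 - 19 = 32, d_5 = (1126 - 32^2)/51 = 102/51 = 2, a_5 = floor((33 + 32)/2) = 32.
  m_6 = 2*32 - 32 = 32, d_6 = (1126 - 32^2)/2 = 102/2 = 51, a_6 = floor((33 + 32)/51) = 1.
  m_7 = 51*1 - 32 = 19, d_7 = (1126 - 19^2)/51 = 765/51 = 15, a_7 = floor((33 + 19)/15) = 3.
  m_8 = 15*3 - 19 = 26, d_8 = (1126 - 26^2)/15 = 450/15 = 30, a_8 = floor((33 + 26)/30) = 1.
  m_9 = 30*1 - 26 = 4, d_9 = (1126 - 4^2)/30 = 1110/30 = 37, a_9 = floor((33 + 4)/37) = 1.
  m_10 = 37*1 - 4 = 33, d_10 = (1126 - 33^2)/37 = 37/37 = 1, a_10 = floor((33 + 33)/1) = 66.
  m_11 = 1*66 - 33 = 33, d_11 = (1126 - 33^2)/1 = 37/1 = 37: (m_11, d_11) = (m_1, d_1) = (33, 37), so from here the quotients repeat a_1, ..., a_10; the period length is 10.
Hence the expansion of sqrt(1126) is a_0 = 33 followed by the repeating block 1, 1, 3, 1, 32, 1, 3, 1, 1, 66 (period 10).

[33; (1, 1, 3, 1, 32, 1, 3, 1, 1, 66)]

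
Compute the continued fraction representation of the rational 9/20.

Run the Euclidean algorithm on 9 and 20; the successive quotients are the partial quotients a_0, a_1, ... (each step inverts the fractional part left over by the previous one):
  9 = 0*20 + 9, so a_0 = 0.
  20 = 2*9 + 2, so a_1 = 2.
  9 = 4*2 + 1, so a_2 = 4.
  2 = 2*1 + 0, so a_3 = 2.
The remainder reaches 0 after 4 divisions, so the expansion has 4 partial quotients, read off in order.

[0; 2, 4, 2]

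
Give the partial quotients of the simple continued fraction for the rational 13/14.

[0; 1, 13]

Run the Euclidean algorithm on 13 and 14; the successive quotients are the partial quotients a_0, a_1, ... (each step inverts the fractional part left over by the previous one):
  13 = 0*14 + 13, so a_0 = 0.
  14 = 1*13 + 1, so a_1 = 1.
  13 = 13*1 + 0, so a_2 = 13.
The remainder reaches 0 after 3 divisions, so the expansion has 3 partial quotients, read off in order.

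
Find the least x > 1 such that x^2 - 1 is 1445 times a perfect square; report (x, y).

First expand sqrt(1445) as a continued fraction. With x_i = (sqrt(1445) + m_i)/d_i and (m_0, d_0) = (0, 1): a_0 = floor(sqrt(1445)) = 38, since 38^2 = 1444 <= 1445 < 1521 = 39^2.
Iterate m_{i+1} = d_i*a_i - m_i, d_{i+1} = (1445 - m_{i+1}^2)/d_i, a_{i+1} = floor((a_0 + m_{i+1})/d_{i+1}):
  m_1 = 1*38 - 0 = 38, d_1 = (1445 - 38^2)/1 = 1/1 = 1, a_1 = floor((38 + 38)/1) = 76.
  m_2 = 1*76 - 38 = 38, d_2 = (1445 - 38^2)/1 = 1/1 = 1: (m_2, d_2) = (m_1, d_1) = (38, 1), so from here the quotient a_1 repeats; the period length is 1.
So sqrt(1445) = [38; (76)] with period length k = 1.
k is odd, so (p_{k-1}, q_{k-1}) only solves x^2 - 1445y^2 = -1 and the fundamental solution of x^2 - 1445y^2 = 1 is (p_{2k-1}, q_{2k-1}) = (p_1, q_1); compute convergents through index 1, running through the period twice.
Convergents (p_i = a_i*p_{i-1} + p_{i-2}, q_i = a_i*q_{i-1} + q_{i-2} with p_{-2}=0, p_{-1}=1, q_{-2}=1, q_{-1}=0):
  i=0: a_0=38, p_0 = 38*1 + 0 = 38, q_0 = 38*0 + 1 = 1.
  i=1: a_1=76, p_1 = 76*38 + 1 = 2889, q_1 = 76*1 + 0 = 76.
Indeed p_0^2 - 1445*q_0^2 = 1444 - 1445 = -1, not +1.
Check: 2889^2 - 1445*76^2 = 8346321 - 8346320 = 1, so (x, y) = (2889, 76) solves the equation, and by the theorem it is the least positive solution.

(x, y) = (2889, 76)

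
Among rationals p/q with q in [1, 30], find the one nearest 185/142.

30/23

Expand x = 185/142 as a continued fraction with the Euclidean algorithm:
  185 = 1*142 + 43, so a_0 = 1.
  142 = 3*43 + 13, so a_1 = 3.
  43 = 3*13 + 4, so a_2 = 3.
  13 = 3*4 + 1, so a_3 = 3.
  4 = 4*1 + 0, so a_4 = 4.
so x = [1; 3, 3, 3, 4].
Convergents (p_i = a_i*p_{i-1} + p_{i-2}, q_i = a_i*q_{i-1} + q_{i-2} with p_{-2}=0, p_{-1}=1, q_{-2}=1, q_{-1}=0), until the denominator exceeds 30:
  i=0: a_0=1, p_0 = 1*1 + 0 = 1, q_0 = 1*0 + 1 = 1.
  i=1: a_1=3, p_1 = 3*1 + 1 = 4, q_1 = 3*1 + 0 = 3.
  i=2: a_2=3, p_2 = 3*4 + 1 = 13, q_2 = 3*3 + 1 = 10.
  i=3: a_3=3, p_3 = 3*13 + 4 = 43, q_3 = 3*10 + 3 = 33.
q_3 = 33 > 30, so the last convergent with denominator <= 30 is p_2/q_2 = 13/10.
The closest fraction with denominator <= 30 is either p_2/q_2 or the intermediate fraction (k*p_2 + p_1)/(k*q_2 + q_1) with the largest k >= 1 whose denominator stays <= 30; these approach x as k grows, and every other convergent or intermediate fraction in range is farther away.
Largest k: floor((30 - q_1)/q_2) = floor((30 - 3)/10) = 2.
That gives (2*13 + 4)/(2*10 + 3) = 30/23.
Compare the errors: |x - 13/10| = |185*10 - 13*142|/(142*10) = 4/1420, and |x - 30/23| = |185*23 - 30*142|/(142*23) = 5/3266.
Cross-multiplying, 5*1420 = 7100 < 13064 = 4*3266, so 5/3266 is smaller: the intermediate fraction 30/23 is closer to x than 13/10.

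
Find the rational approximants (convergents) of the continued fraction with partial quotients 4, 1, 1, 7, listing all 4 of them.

Using the convergent recurrence p_i = a_i*p_{i-1} + p_{i-2}, q_i = a_i*q_{i-1} + q_{i-2} with p_{-2}=0, p_{-1}=1, q_{-2}=1, q_{-1}=0:
  i=0: a_0=4, p_0 = 4*1 + 0 = 4, q_0 = 4*0 + 1 = 1.
  i=1: a_1=1, p_1 = 1*4 + 1 = 5, q_1 = 1*1 + 0 = 1.
  i=2: a_2=1, p_2 = 1*5 + 4 = 9, q_2 = 1*1 + 1 = 2.
  i=3: a_3=7, p_3 = 7*9 + 5 = 68, q_3 = 7*2 + 1 = 15.

4/1, 5/1, 9/2, 68/15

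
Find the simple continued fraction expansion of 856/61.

[14; 30, 2]

Run the Euclidean algorithm on 856 and 61; the successive quotients are the partial quotients a_0, a_1, ... (each step inverts the fractional part left over by the previous one):
  856 = 14*61 + 2, so a_0 = 14.
  61 = 30*2 + 1, so a_1 = 30.
  2 = 2*1 + 0, so a_2 = 2.
The remainder reaches 0 after 3 divisions, so the expansion has 3 partial quotients, read off in order.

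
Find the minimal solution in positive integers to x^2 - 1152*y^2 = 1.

(x, y) = (577, 17)

First expand sqrt(1152) as a continued fraction. With x_i = (sqrt(1152) + m_i)/d_i and (m_0, d_0) = (0, 1): a_0 = floor(sqrt(1152)) = 33, since 33^2 = 1089 <= 1152 < 1156 = 34^2.
Iterate m_{i+1} = d_i*a_i - m_i, d_{i+1} = (1152 - m_{i+1}^2)/d_i, a_{i+1} = floor((a_0 + m_{i+1})/d_{i+1}):
  m_1 = 1*33 - 0 = 33, d_1 = (1152 - 33^2)/1 = 63/1 = 63, a_1 = floor((33 + 33)/63) = 1.
  m_2 = 63*1 - 33 = 30, d_2 = (1152 - 30^2)/63 = 252/63 = 4, a_2 = floor((33 + 30)/4) = 15.
  m_3 = 4*15 - 30 = 30, d_3 = (1152 - 30^2)/4 = 252/4 = 63, a_3 = floor((33 + 30)/63) = 1.
  m_4 = 63*1 - 30 = 33, d_4 = (1152 - 33^2)/63 = 63/63 = 1, a_4 = floor((33 + 33)/1) = 66.
  m_5 = 1*66 - 33 = 33, d_5 = (1152 - 33^2)/1 = 63/1 = 63: (m_5, d_5) = (m_1, d_1) = (33, 63), so from here the quotients repeat a_1, ..., a_4; the period length is 4.
So sqrt(1152) = [33; (1, 15, 1, 66)] with period length k = 4.
k is even, so the fundamental solution of x^2 - 1152y^2 = 1 is (p_{k-1}, q_{k-1}) = (p_3, q_3); compute convergents through index 3.
Convergents (p_i = a_i*p_{i-1} + p_{i-2}, q_i = a_i*q_{i-1} + q_{i-2} with p_{-2}=0, p_{-1}=1, q_{-2}=1, q_{-1}=0):
  i=0: a_0=33, p_0 = 33*1 + 0 = 33, q_0 = 33*0 + 1 = 1.
  i=1: a_1=1, p_1 = 1*33 + 1 = 34, q_1 = 1*1 + 0 = 1.
  i=2: a_2=15, p_2 = 15*34 + 33 = 543, q_2 = 15*1 + 1 = 16.
  i=3: a_3=1, p_3 = 1*543 + 34 = 577, q_3 = 1*16 + 1 = 17.
Check: 577^2 - 1152*17^2 = 332929 - 332928 = 1, so (x, y) = (577, 17) solves the equation, and by the theorem it is the least positive solution.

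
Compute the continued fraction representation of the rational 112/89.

Run the Euclidean algorithm on 112 and 89; the successive quotients are the partial quotients a_0, a_1, ... (each step inverts the fractional part left over by the previous one):
  112 = 1*89 + 23, so a_0 = 1.
  89 = 3*23 + 20, so a_1 = 3.
  23 = 1*20 + 3, so a_2 = 1.
  20 = 6*3 + 2, so a_3 = 6.
  3 = 1*2 + 1, so a_4 = 1.
  2 = 2*1 + 0, so a_5 = 2.
The remainder reaches 0 after 6 divisions, so the expansion has 6 partial quotients, read off in order.

[1; 3, 1, 6, 1, 2]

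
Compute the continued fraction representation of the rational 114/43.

[2; 1, 1, 1, 6, 2]

Run the Euclidean algorithm on 114 and 43; the successive quotients are the partial quotients a_0, a_1, ... (each step inverts the fractional part left over by the previous one):
  114 = 2*43 + 28, so a_0 = 2.
  43 = 1*28 + 15, so a_1 = 1.
  28 = 1*15 + 13, so a_2 = 1.
  15 = 1*13 + 2, so a_3 = 1.
  13 = 6*2 + 1, so a_4 = 6.
  2 = 2*1 + 0, so a_5 = 2.
The remainder reaches 0 after 6 divisions, so the expansion has 6 partial quotients, read off in order.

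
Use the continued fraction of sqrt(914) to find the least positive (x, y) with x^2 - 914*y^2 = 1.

(x, y) = (62563299, 2069410)

First expand sqrt(914) as a continued fraction. With x_i = (sqrt(914) + m_i)/d_i and (m_0, d_0) = (0, 1): a_0 = floor(sqrt(914)) = 30, since 30^2 = 900 <= 914 < 961 = 31^2.
Iterate m_{i+1} = d_i*a_i - m_i, d_{i+1} = (914 - m_{i+1}^2)/d_i, a_{i+1} = floor((a_0 + m_{i+1})/d_{i+1}):
  m_1 = 1*30 - 0 = 30, d_1 = (914 - 30^2)/1 = 14/1 = 14, a_1 = floor((30 + 30)/14) = 4.
  m_2 = 14*4 - 30 = 26, d_2 = (914 - 26^2)/14 = 238/14 = 17, a_2 = floor((30 + 26)/17) = 3.
  m_3 = 17*3 - 26 = 25, d_3 = (914 - 25^2)/17 = 289/17 = 17, a_3 = floor((30 + 25)/17) = 3.
  m_4 = 17*3 - 25 = 26, d_4 = (914 - 26^2)/17 = 238/17 = 14, a_4 = floor((30 + 26)/14) = 4.
  m_5 = 14*4 - 26 = 30, d_5 = (914 - 30^2)/14 = 14/14 = 1, a_5 = floor((30 + 30)/1) = 60.
  m_6 = 1*60 - 30 = 30, d_6 = (914 - 30^2)/1 = 14/1 = 14: (m_6, d_6) = (m_1, d_1) = (30, 14), so from here the quotients repeat a_1, ..., a_5; the period length is 5.
So sqrt(914) = [30; (4, 3, 3, 4, 60)] with period length k = 5.
k is odd, so (p_{k-1}, q_{k-1}) only solves x^2 - 914y^2 = -1 and the fundamental solution of x^2 - 914y^2 = 1 is (p_{2k-1}, q_{2k-1}) = (p_9, q_9); compute convergents through index 9, running through the period twice.
Convergents (p_i = a_i*p_{i-1} + p_{i-2}, q_i = a_i*q_{i-1} + q_{i-2} with p_{-2}=0, p_{-1}=1, q_{-2}=1, q_{-1}=0):
  i=0: a_0=30, p_0 = 30*1 + 0 = 30, q_0 = 30*0 + 1 = 1.
  i=1: a_1=4, p_1 = 4*30 + 1 = 121, q_1 = 4*1 + 0 = 4.
  i=2: a_2=3, p_2 = 3*121 + 30 = 393, q_2 = 3*4 + 1 = 13.
  i=3: a_3=3, p_3 = 3*393 + 121 = 1300, q_3 = 3*13 + 4 = 43.
  i=4: a_4=4, p_4 = 4*1300 + 393 = 5593, q_4 = 4*43 + 13 = 185.
  i=5: a_5=60, p_5 = 60*5593 + 1300 = 336880, q_5 = 60*185 + 43 = 11143.
  i=6: a_6=4, p_6 = 4*336880 + 5593 = 1353113, q_6 = 4*11143 + 185 = 44757.
  i=7: a_7=3, p_7 = 3*1353113 + 336880 = 4396219, q_7 = 3*44757 + 11143 = 145414.
  i=8: a_8=3, p_8 = 3*4396219 + 1353113 = 14541770, q_8 = 3*145414 + 44757 = 480999.
  i=9: a_9=4, p_9 = 4*14541770 + 4396219 = 62563299, q_9 = 4*480999 + 145414 = 2069410.
Indeed p_4^2 - 914*q_4^2 = 31281649 - 31281650 = -1, not +1.
Check: 62563299^2 - 914*2069410^2 = 3914166381763401 - 3914166381763400 = 1, so (x, y) = (62563299, 2069410) solves the equation, and by the theorem it is the least positive solution.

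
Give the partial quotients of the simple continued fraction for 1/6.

[0; 6]

Run the Euclidean algorithm on 1 and 6; the successive quotients are the partial quotients a_0, a_1, ... (each step inverts the fractional part left over by the previous one):
  1 = 0*6 + 1, so a_0 = 0.
  6 = 6*1 + 0, so a_1 = 6.
The remainder reaches 0 after 2 divisions, so the expansion has 2 partial quotients, read off in order.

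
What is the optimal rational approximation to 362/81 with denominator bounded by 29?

Expand x = 362/81 as a continued fraction with the Euclidean algorithm:
  362 = 4*81 + 38, so a_0 = 4.
  81 = 2*38 + 5, so a_1 = 2.
  38 = 7*5 + 3, so a_2 = 7.
  5 = 1*3 + 2, so a_3 = 1.
  3 = 1*2 + 1, so a_4 = 1.
  2 = 2*1 + 0, so a_5 = 2.
so x = [4; 2, 7, 1, 1, 2].
Convergents (p_i = a_i*p_{i-1} + p_{i-2}, q_i = a_i*q_{i-1} + q_{i-2} with p_{-2}=0, p_{-1}=1, q_{-2}=1, q_{-1}=0), until the denominator exceeds 29:
  i=0: a_0=4, p_0 = 4*1 + 0 = 4, q_0 = 4*0 + 1 = 1.
  i=1: a_1=2, p_1 = 2*4 + 1 = 9, q_1 = 2*1 + 0 = 2.
  i=2: a_2=7, p_2 = 7*9 + 4 = 67, q_2 = 7*2 + 1 = 15.
  i=3: a_3=1, p_3 = 1*67 + 9 = 76, q_3 = 1*15 + 2 = 17.
  i=4: a_4=1, p_4 = 1*76 + 67 = 143, q_4 = 1*17 + 15 = 32.
q_4 = 32 > 29, so the last convergent with denominator <= 29 is p_3/q_3 = 76/17.
The closest fraction with denominator <= 29 is either p_3/q_3 or the intermediate fraction (k*p_3 + p_2)/(k*q_3 + q_2) with the largest k >= 1 whose denominator stays <= 29; these approach x as k grows, and every other convergent or intermediate fraction in range is farther away.
Largest k: floor((29 - q_2)/q_3) = floor((29 - 15)/17) = 0.
Since k = 0, no intermediate fraction beyond p_3/q_3 has denominator <= 29, so the convergent 76/17 is the closest (its error is |362*17 - 76*81|/(81*17) = 2/1377).

76/17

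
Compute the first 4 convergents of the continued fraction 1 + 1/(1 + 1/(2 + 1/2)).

Using the convergent recurrence p_i = a_i*p_{i-1} + p_{i-2}, q_i = a_i*q_{i-1} + q_{i-2} with p_{-2}=0, p_{-1}=1, q_{-2}=1, q_{-1}=0:
  i=0: a_0=1, p_0 = 1*1 + 0 = 1, q_0 = 1*0 + 1 = 1.
  i=1: a_1=1, p_1 = 1*1 + 1 = 2, q_1 = 1*1 + 0 = 1.
  i=2: a_2=2, p_2 = 2*2 + 1 = 5, q_2 = 2*1 + 1 = 3.
  i=3: a_3=2, p_3 = 2*5 + 2 = 12, q_3 = 2*3 + 1 = 7.

1/1, 2/1, 5/3, 12/7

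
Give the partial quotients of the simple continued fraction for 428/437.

[0; 1, 47, 1, 1, 4]

Run the Euclidean algorithm on 428 and 437; the successive quotients are the partial quotients a_0, a_1, ... (each step inverts the fractional part left over by the previous one):
  428 = 0*437 + 428, so a_0 = 0.
  437 = 1*428 + 9, so a_1 = 1.
  428 = 47*9 + 5, so a_2 = 47.
  9 = 1*5 + 4, so a_3 = 1.
  5 = 1*4 + 1, so a_4 = 1.
  4 = 4*1 + 0, so a_5 = 4.
The remainder reaches 0 after 6 divisions, so the expansion has 6 partial quotients, read off in order.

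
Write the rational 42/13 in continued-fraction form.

Run the Euclidean algorithm on 42 and 13; the successive quotients are the partial quotients a_0, a_1, ... (each step inverts the fractional part left over by the previous one):
  42 = 3*13 + 3, so a_0 = 3.
  13 = 4*3 + 1, so a_1 = 4.
  3 = 3*1 + 0, so a_2 = 3.
The remainder reaches 0 after 3 divisions, so the expansion has 3 partial quotients, read off in order.

[3; 4, 3]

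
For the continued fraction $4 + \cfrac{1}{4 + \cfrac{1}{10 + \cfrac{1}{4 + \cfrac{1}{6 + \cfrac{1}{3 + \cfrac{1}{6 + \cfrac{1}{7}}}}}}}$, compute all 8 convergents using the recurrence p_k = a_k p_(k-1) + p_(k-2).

Using the convergent recurrence p_i = a_i*p_{i-1} + p_{i-2}, q_i = a_i*q_{i-1} + q_{i-2} with p_{-2}=0, p_{-1}=1, q_{-2}=1, q_{-1}=0:
  i=0: a_0=4, p_0 = 4*1 + 0 = 4, q_0 = 4*0 + 1 = 1.
  i=1: a_1=4, p_1 = 4*4 + 1 = 17, q_1 = 4*1 + 0 = 4.
  i=2: a_2=10, p_2 = 10*17 + 4 = 174, q_2 = 10*4 + 1 = 41.
  i=3: a_3=4, p_3 = 4*174 + 17 = 713, q_3 = 4*41 + 4 = 168.
  i=4: a_4=6, p_4 = 6*713 + 174 = 4452, q_4 = 6*168 + 41 = 1049.
  i=5: a_5=3, p_5 = 3*4452 + 713 = 14069, q_5 = 3*1049 + 168 = 3315.
  i=6: a_6=6, p_6 = 6*14069 + 4452 = 88866, q_6 = 6*3315 + 1049 = 20939.
  i=7: a_7=7, p_7 = 7*88866 + 14069 = 636131, q_7 = 7*20939 + 3315 = 149888.

4/1, 17/4, 174/41, 713/168, 4452/1049, 14069/3315, 88866/20939, 636131/149888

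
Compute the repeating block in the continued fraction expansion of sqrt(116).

Write x_i = (sqrt(116) + m_i)/d_i with (m_0, d_0) = (0, 1). a_0 = floor(sqrt(116)) = 10, since 10^2 = 100 <= 116 < 121 = 11^2.
Iterate m_{i+1} = d_i*a_i - m_i, d_{i+1} = (116 - m_{i+1}^2)/d_i, a_{i+1} = floor((a_0 + m_{i+1})/d_{i+1}):
  m_1 = 1*10 - 0 = 10, d_1 = (116 - 10^2)/1 = 16/1 = 16, a_1 = floor((10 + 10)/16) = 1.
  m_2 = 16*1 - 10 = 6, d_2 = (116 - 6^2)/16 = 80/16 = 5, a_2 = floor((10 + 6)/5) = 3.
  m_3 = 5*3 - 6 = 9, d_3 = (116 - 9^2)/5 = 35/5 = 7, a_3 = floor((10 + 9)/7) = 2.
  m_4 = 7*2 - 9 = 5, d_4 = (116 - 5^2)/7 = 91/7 = 13, a_4 = floor((10 + 5)/13) = 1.
  m_5 = 13*1 - 5 = 8, d_5 = (116 - 8^2)/13 = 52/13 = 4, a_5 = floor((10 + 8)/4) = 4.
  m_6 = 4*4 - 8 = 8, d_6 = (116 - 8^2)/4 = 52/4 = 13, a_6 = floor((10 + 8)/13) = 1.
  m_7 = 13*1 - 8 = 5, d_7 = (116 - 5^2)/13 = 91/13 = 7, a_7 = floor((10 + 5)/7) = 2.
  m_8 = 7*2 - 5 = 9, d_8 = (116 - 9^2)/7 = 35/7 = 5, a_8 = floor((10 + 9)/5) = 3.
  m_9 = 5*3 - 9 = 6, d_9 = (116 - 6^2)/5 = 80/5 = 16, a_9 = floor((10 + 6)/16) = 1.
  m_10 = 16*1 - 6 = 10, d_10 = (116 - 10^2)/16 = 16/16 = 1, a_10 = floor((10 + 10)/1) = 20.
  m_11 = 1*20 - 10 = 10, d_11 = (116 - 10^2)/1 = 16/1 = 16: (m_11, d_11) = (m_1, d_1) = (10, 16), so from here the quotients repeat a_1, ..., a_10; the period length is 10.
Hence the expansion of sqrt(116) is a_0 = 10 followed by the repeating block 1, 3, 2, 1, 4, 1, 2, 3, 1, 20 (period 10).

[10; (1, 3, 2, 1, 4, 1, 2, 3, 1, 20)]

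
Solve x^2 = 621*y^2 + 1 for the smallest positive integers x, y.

(x, y) = (7775, 312)

First expand sqrt(621) as a continued fraction. With x_i = (sqrt(621) + m_i)/d_i and (m_0, d_0) = (0, 1): a_0 = floor(sqrt(621)) = 24, since 24^2 = 576 <= 621 < 625 = 25^2.
Iterate m_{i+1} = d_i*a_i - m_i, d_{i+1} = (621 - m_{i+1}^2)/d_i, a_{i+1} = floor((a_0 + m_{i+1})/d_{i+1}):
  m_1 = 1*24 - 0 = 24, d_1 = (621 - 24^2)/1 = 45/1 = 45, a_1 = floor((24 + 24)/45) = 1.
  m_2 = 45*1 - 24 = 21, d_2 = (621 - 21^2)/45 = 180/45 = 4, a_2 = floor((24 + 21)/4) = 11.
  m_3 = 4*11 - 21 = 23, d_3 = (621 - 23^2)/4 = 92/4 = 23, a_3 = floor((24 + 23)/23) = 2.
  m_4 = 23*2 - 23 = 23, d_4 = (621 - 23^2)/23 = 92/23 = 4, a_4 = floor((24 + 23)/4) = 11.
  m_5 = 4*11 - 23 = 21, d_5 = (621 - 21^2)/4 = 180/4 = 45, a_5 = floor((24 + 21)/45) = 1.
  m_6 = 45*1 - 21 = 24, d_6 = (621 - 24^2)/45 = 45/45 = 1, a_6 = floor((24 + 24)/1) = 48.
  m_7 = 1*48 - 24 = 24, d_7 = (621 - 24^2)/1 = 45/1 = 45: (m_7, d_7) = (m_1, d_1) = (24, 45), so from here the quotients repeat a_1, ..., a_6; the period length is 6.
So sqrt(621) = [24; (1, 11, 2, 11, 1, 48)] with period length k = 6.
k is even, so the fundamental solution of x^2 - 621y^2 = 1 is (p_{k-1}, q_{k-1}) = (p_5, q_5); compute convergents through index 5.
Convergents (p_i = a_i*p_{i-1} + p_{i-2}, q_i = a_i*q_{i-1} + q_{i-2} with p_{-2}=0, p_{-1}=1, q_{-2}=1, q_{-1}=0):
  i=0: a_0=24, p_0 = 24*1 + 0 = 24, q_0 = 24*0 + 1 = 1.
  i=1: a_1=1, p_1 = 1*24 + 1 = 25, q_1 = 1*1 + 0 = 1.
  i=2: a_2=11, p_2 = 11*25 + 24 = 299, q_2 = 11*1 + 1 = 12.
  i=3: a_3=2, p_3 = 2*299 + 25 = 623, q_3 = 2*12 + 1 = 25.
  i=4: a_4=11, p_4 = 11*623 + 299 = 7152, q_4 = 11*25 + 12 = 287.
  i=5: a_5=1, p_5 = 1*7152 + 623 = 7775, q_5 = 1*287 + 25 = 312.
Check: 7775^2 - 621*312^2 = 60450625 - 60450624 = 1, so (x, y) = (7775, 312) solves the equation, and by the theorem it is the least positive solution.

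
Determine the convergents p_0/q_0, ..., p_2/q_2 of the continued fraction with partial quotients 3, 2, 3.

3/1, 7/2, 24/7

Using the convergent recurrence p_i = a_i*p_{i-1} + p_{i-2}, q_i = a_i*q_{i-1} + q_{i-2} with p_{-2}=0, p_{-1}=1, q_{-2}=1, q_{-1}=0:
  i=0: a_0=3, p_0 = 3*1 + 0 = 3, q_0 = 3*0 + 1 = 1.
  i=1: a_1=2, p_1 = 2*3 + 1 = 7, q_1 = 2*1 + 0 = 2.
  i=2: a_2=3, p_2 = 3*7 + 3 = 24, q_2 = 3*2 + 1 = 7.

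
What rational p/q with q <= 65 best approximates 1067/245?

135/31

Expand x = 1067/245 as a continued fraction with the Euclidean algorithm:
  1067 = 4*245 + 87, so a_0 = 4.
  245 = 2*87 + 71, so a_1 = 2.
  87 = 1*71 + 16, so a_2 = 1.
  71 = 4*16 + 7, so a_3 = 4.
  16 = 2*7 + 2, so a_4 = 2.
  7 = 3*2 + 1, so a_5 = 3.
  2 = 2*1 + 0, so a_6 = 2.
so x = [4; 2, 1, 4, 2, 3, 2].
Convergents (p_i = a_i*p_{i-1} + p_{i-2}, q_i = a_i*q_{i-1} + q_{i-2} with p_{-2}=0, p_{-1}=1, q_{-2}=1, q_{-1}=0), until the denominator exceeds 65:
  i=0: a_0=4, p_0 = 4*1 + 0 = 4, q_0 = 4*0 + 1 = 1.
  i=1: a_1=2, p_1 = 2*4 + 1 = 9, q_1 = 2*1 + 0 = 2.
  i=2: a_2=1, p_2 = 1*9 + 4 = 13, q_2 = 1*2 + 1 = 3.
  i=3: a_3=4, p_3 = 4*13 + 9 = 61, q_3 = 4*3 + 2 = 14.
  i=4: a_4=2, p_4 = 2*61 + 13 = 135, q_4 = 2*14 + 3 = 31.
  i=5: a_5=3, p_5 = 3*135 + 61 = 466, q_5 = 3*31 + 14 = 107.
q_5 = 107 > 65, so the last convergent with denominator <= 65 is p_4/q_4 = 135/31.
The closest fraction with denominator <= 65 is either p_4/q_4 or the intermediate fraction (k*p_4 + p_3)/(k*q_4 + q_3) with the largest k >= 1 whose denominator stays <= 65; these approach x as k grows, and every other convergent or intermediate fraction in range is farther away.
Largest k: floor((65 - q_3)/q_4) = floor((65 - 14)/31) = 1.
That gives (1*135 + 61)/(1*31 + 14) = 196/45.
Compare the errors: |x - 135/31| = |1067*31 - 135*245|/(245*31) = 2/7595, and |x - 196/45| = |1067*45 - 196*245|/(245*45) = 5/11025.
Cross-multiplying, 2*11025 = 22050 < 37975 = 5*7595, so 2/7595 is smaller: the convergent 135/31 is closer to x than 196/45.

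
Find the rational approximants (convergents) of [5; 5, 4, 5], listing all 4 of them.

Using the convergent recurrence p_i = a_i*p_{i-1} + p_{i-2}, q_i = a_i*q_{i-1} + q_{i-2} with p_{-2}=0, p_{-1}=1, q_{-2}=1, q_{-1}=0:
  i=0: a_0=5, p_0 = 5*1 + 0 = 5, q_0 = 5*0 + 1 = 1.
  i=1: a_1=5, p_1 = 5*5 + 1 = 26, q_1 = 5*1 + 0 = 5.
  i=2: a_2=4, p_2 = 4*26 + 5 = 109, q_2 = 4*5 + 1 = 21.
  i=3: a_3=5, p_3 = 5*109 + 26 = 571, q_3 = 5*21 + 5 = 110.

5/1, 26/5, 109/21, 571/110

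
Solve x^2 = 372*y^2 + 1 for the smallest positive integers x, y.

(x, y) = (12151, 630)

First expand sqrt(372) as a continued fraction. With x_i = (sqrt(372) + m_i)/d_i and (m_0, d_0) = (0, 1): a_0 = floor(sqrt(372)) = 19, since 19^2 = 361 <= 372 < 400 = 20^2.
Iterate m_{i+1} = d_i*a_i - m_i, d_{i+1} = (372 - m_{i+1}^2)/d_i, a_{i+1} = floor((a_0 + m_{i+1})/d_{i+1}):
  m_1 = 1*19 - 0 = 19, d_1 = (372 - 19^2)/1 = 11/1 = 11, a_1 = floor((19 + 19)/11) = 3.
  m_2 = 11*3 - 19 = 14, d_2 = (372 - 14^2)/11 = 176/11 = 16, a_2 = floor((19 + 14)/16) = 2.
  m_3 = 16*2 - 14 = 18, d_3 = (372 - 18^2)/16 = 48/16 = 3, a_3 = floor((19 + 18)/3) = 12.
  m_4 = 3*12 - 18 = 18, d_4 = (372 - 18^2)/3 = 48/3 = 16, a_4 = floor((19 + 18)/16) = 2.
  m_5 = 16*2 - 18 = 14, d_5 = (372 - 14^2)/16 = 176/16 = 11, a_5 = floor((19 + 14)/11) = 3.
  m_6 = 11*3 - 14 = 19, d_6 = (372 - 19^2)/11 = 11/11 = 1, a_6 = floor((19 + 19)/1) = 38.
  m_7 = 1*38 - 19 = 19, d_7 = (372 - 19^2)/1 = 11/1 = 11: (m_7, d_7) = (m_1, d_1) = (19, 11), so from here the quotients repeat a_1, ..., a_6; the period length is 6.
So sqrt(372) = [19; (3, 2, 12, 2, 3, 38)] with period length k = 6.
k is even, so the fundamental solution of x^2 - 372y^2 = 1 is (p_{k-1}, q_{k-1}) = (p_5, q_5); compute convergents through index 5.
Convergents (p_i = a_i*p_{i-1} + p_{i-2}, q_i = a_i*q_{i-1} + q_{i-2} with p_{-2}=0, p_{-1}=1, q_{-2}=1, q_{-1}=0):
  i=0: a_0=19, p_0 = 19*1 + 0 = 19, q_0 = 19*0 + 1 = 1.
  i=1: a_1=3, p_1 = 3*19 + 1 = 58, q_1 = 3*1 + 0 = 3.
  i=2: a_2=2, p_2 = 2*58 + 19 = 135, q_2 = 2*3 + 1 = 7.
  i=3: a_3=12, p_3 = 12*135 + 58 = 1678, q_3 = 12*7 + 3 = 87.
  i=4: a_4=2, p_4 = 2*1678 + 135 = 3491, q_4 = 2*87 + 7 = 181.
  i=5: a_5=3, p_5 = 3*3491 + 1678 = 12151, q_5 = 3*181 + 87 = 630.
Check: 12151^2 - 372*630^2 = 147646801 - 147646800 = 1, so (x, y) = (12151, 630) solves the equation, and by the theorem it is the least positive solution.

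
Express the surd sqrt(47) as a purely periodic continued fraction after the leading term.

Write x_i = (sqrt(47) + m_i)/d_i with (m_0, d_0) = (0, 1). a_0 = floor(sqrt(47)) = 6, since 6^2 = 36 <= 47 < 49 = 7^2.
Iterate m_{i+1} = d_i*a_i - m_i, d_{i+1} = (47 - m_{i+1}^2)/d_i, a_{i+1} = floor((a_0 + m_{i+1})/d_{i+1}):
  m_1 = 1*6 - 0 = 6, d_1 = (47 - 6^2)/1 = 11/1 = 11, a_1 = floor((6 + 6)/11) = 1.
  m_2 = 11*1 - 6 = 5, d_2 = (47 - 5^2)/11 = 22/11 = 2, a_2 = floor((6 + 5)/2) = 5.
  m_3 = 2*5 - 5 = 5, d_3 = (47 - 5^2)/2 = 22/2 = 11, a_3 = floor((6 + 5)/11) = 1.
  m_4 = 11*1 - 5 = 6, d_4 = (47 - 6^2)/11 = 11/11 = 1, a_4 = floor((6 + 6)/1) = 12.
  m_5 = 1*12 - 6 = 6, d_5 = (47 - 6^2)/1 = 11/1 = 11: (m_5, d_5) = (m_1, d_1) = (6, 11), so from here the quotients repeat a_1, ..., a_4; the period length is 4.
Hence the expansion of sqrt(47) is a_0 = 6 followed by the repeating block 1, 5, 1, 12 (period 4).

[6; (1, 5, 1, 12)]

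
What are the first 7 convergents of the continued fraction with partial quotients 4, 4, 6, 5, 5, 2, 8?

Using the convergent recurrence p_i = a_i*p_{i-1} + p_{i-2}, q_i = a_i*q_{i-1} + q_{i-2} with p_{-2}=0, p_{-1}=1, q_{-2}=1, q_{-1}=0:
  i=0: a_0=4, p_0 = 4*1 + 0 = 4, q_0 = 4*0 + 1 = 1.
  i=1: a_1=4, p_1 = 4*4 + 1 = 17, q_1 = 4*1 + 0 = 4.
  i=2: a_2=6, p_2 = 6*17 + 4 = 106, q_2 = 6*4 + 1 = 25.
  i=3: a_3=5, p_3 = 5*106 + 17 = 547, q_3 = 5*25 + 4 = 129.
  i=4: a_4=5, p_4 = 5*547 + 106 = 2841, q_4 = 5*129 + 25 = 670.
  i=5: a_5=2, p_5 = 2*2841 + 547 = 6229, q_5 = 2*670 + 129 = 1469.
  i=6: a_6=8, p_6 = 8*6229 + 2841 = 52673, q_6 = 8*1469 + 670 = 12422.

4/1, 17/4, 106/25, 547/129, 2841/670, 6229/1469, 52673/12422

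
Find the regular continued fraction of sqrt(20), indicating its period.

Write x_i = (sqrt(20) + m_i)/d_i with (m_0, d_0) = (0, 1). a_0 = floor(sqrt(20)) = 4, since 4^2 = 16 <= 20 < 25 = 5^2.
Iterate m_{i+1} = d_i*a_i - m_i, d_{i+1} = (20 - m_{i+1}^2)/d_i, a_{i+1} = floor((a_0 + m_{i+1})/d_{i+1}):
  m_1 = 1*4 - 0 = 4, d_1 = (20 - 4^2)/1 = 4/1 = 4, a_1 = floor((4 + 4)/4) = 2.
  m_2 = 4*2 - 4 = 4, d_2 = (20 - 4^2)/4 = 4/4 = 1, a_2 = floor((4 + 4)/1) = 8.
  m_3 = 1*8 - 4 = 4, d_3 = (20 - 4^2)/1 = 4/1 = 4: (m_3, d_3) = (m_1, d_1) = (4, 4), so from here the quotients repeat a_1, a_2; the period length is 2.
Hence the expansion of sqrt(20) is a_0 = 4 followed by the repeating block 2, 8 (period 2).

[4; (2, 8)]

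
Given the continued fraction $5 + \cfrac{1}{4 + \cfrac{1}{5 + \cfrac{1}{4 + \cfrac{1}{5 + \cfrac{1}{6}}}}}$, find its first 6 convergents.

5/1, 21/4, 110/21, 461/88, 2415/461, 14951/2854

Using the convergent recurrence p_i = a_i*p_{i-1} + p_{i-2}, q_i = a_i*q_{i-1} + q_{i-2} with p_{-2}=0, p_{-1}=1, q_{-2}=1, q_{-1}=0:
  i=0: a_0=5, p_0 = 5*1 + 0 = 5, q_0 = 5*0 + 1 = 1.
  i=1: a_1=4, p_1 = 4*5 + 1 = 21, q_1 = 4*1 + 0 = 4.
  i=2: a_2=5, p_2 = 5*21 + 5 = 110, q_2 = 5*4 + 1 = 21.
  i=3: a_3=4, p_3 = 4*110 + 21 = 461, q_3 = 4*21 + 4 = 88.
  i=4: a_4=5, p_4 = 5*461 + 110 = 2415, q_4 = 5*88 + 21 = 461.
  i=5: a_5=6, p_5 = 6*2415 + 461 = 14951, q_5 = 6*461 + 88 = 2854.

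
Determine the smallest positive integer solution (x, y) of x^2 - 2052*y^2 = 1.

First expand sqrt(2052) as a continued fraction. With x_i = (sqrt(2052) + m_i)/d_i and (m_0, d_0) = (0, 1): a_0 = floor(sqrt(2052)) = 45, since 45^2 = 2025 <= 2052 < 2116 = 46^2.
Iterate m_{i+1} = d_i*a_i - m_i, d_{i+1} = (2052 - m_{i+1}^2)/d_i, a_{i+1} = floor((a_0 + m_{i+1})/d_{i+1}):
  m_1 = 1*45 - 0 = 45, d_1 = (2052 - 45^2)/1 = 27/1 = 27, a_1 = floor((45 + 45)/27) = 3.
  m_2 = 27*3 - 45 = 36, d_2 = (2052 - 36^2)/27 = 756/27 = 28, a_2 = floor((45 + 36)/28) = 2.
  m_3 = 28*2 - 36 = 20, d_3 = (2052 - 20^2)/28 = 1652/28 = 59, a_3 = floor((45 + 20)/59) = 1.
  m_4 = 59*1 - 20 = 39, d_4 = (2052 - 39^2)/59 = 531/59 = 9, a_4 = floor((45 + 39)/9) = 9.
  m_5 = 9*9 - 39 = 42, d_5 = (2052 - 42^2)/9 = 288/9 = 32, a_5 = floor((45 + 42)/32) = 2.
  m_6 = 32*2 - 42 = 22, d_6 = (2052 - 22^2)/32 = 1568/32 = 49, a_6 = floor((45 + 22)/49) = 1.
  m_7 = 49*1 - 22 = 27, d_7 = (2052 - 27^2)/49 = 1323/49 = 27, a_7 = floor((45 + 27)/27) = 2.
  m_8 = 27*2 - 27 = 27, d_8 = (2052 - 27^2)/27 = 1323/27 = 49, a_8 = floor((45 + 27)/49) = 1.
  m_9 = 49*1 - 27 = 22, d_9 = (2052 - 22^2)/49 = 1568/49 = 32, a_9 = floor((45 + 22)/32) = 2.
  m_10 = 32*2 - 22 = 42, d_10 = (2052 - 42^2)/32 = 288/32 = 9, a_10 = floor((45 + 42)/9) = 9.
  m_11 = 9*9 - 42 = 39, d_11 = (2052 - 39^2)/9 = 531/9 = 59, a_11 = floor((45 + 39)/59) = 1.
  m_12 = 59*1 - 39 = 20, d_12 = (2052 - 20^2)/59 = 1652/59 = 28, a_12 = floor((45 + 20)/28) = 2.
  m_13 = 28*2 - 20 = 36, d_13 = (2052 - 36^2)/28 = 756/28 = 27, a_13 = floor((45 + 36)/27) = 3.
  m_14 = 27*3 - 36 = 45, d_14 = (2052 - 45^2)/27 = 27/27 = 1, a_14 = floor((45 + 45)/1) = 90.
  m_15 = 1*90 - 45 = 45, d_15 = (2052 - 45^2)/1 = 27/1 = 27: (m_15, d_15) = (m_1, d_1) = (45, 27), so from here the quotients repeat a_1, ..., a_14; the period length is 14.
So sqrt(2052) = [45; (3, 2, 1, 9, 2, 1, 2, 1, 2, 9, 1, 2, 3, 90)] with period length k = 14.
k is even, so the fundamental solution of x^2 - 2052y^2 = 1 is (p_{k-1}, q_{k-1}) = (p_13, q_13); compute convergents through index 13.
Convergents (p_i = a_i*p_{i-1} + p_{i-2}, q_i = a_i*q_{i-1} + q_{i-2} with p_{-2}=0, p_{-1}=1, q_{-2}=1, q_{-1}=0):
  i=0: a_0=45, p_0 = 45*1 + 0 = 45, q_0 = 45*0 + 1 = 1.
  i=1: a_1=3, p_1 = 3*45 + 1 = 136, q_1 = 3*1 + 0 = 3.
  i=2: a_2=2, p_2 = 2*136 + 45 = 317, q_2 = 2*3 + 1 = 7.
  i=3: a_3=1, p_3 = 1*317 + 136 = 453, q_3 = 1*7 + 3 = 10.
  i=4: a_4=9, p_4 = 9*453 + 317 = 4394, q_4 = 9*10 + 7 = 97.
  i=5: a_5=2, p_5 = 2*4394 + 453 = 9241, q_5 = 2*97 + 10 = 204.
  i=6: a_6=1, p_6 = 1*9241 + 4394 = 13635, q_6 = 1*204 + 97 = 301.
  i=7: a_7=2, p_7 = 2*13635 + 9241 = 36511, q_7 = 2*301 + 204 = 806.
  i=8: a_8=1, p_8 = 1*36511 + 13635 = 50146, q_8 = 1*806 + 301 = 1107.
  i=9: a_9=2, p_9 = 2*50146 + 36511 = 136803, q_9 = 2*1107 + 806 = 3020.
  i=10: a_10=9, p_10 = 9*136803 + 50146 = 1281373, q_10 = 9*3020 + 1107 = 28287.
  i=11: a_11=1, p_11 = 1*1281373 + 136803 = 1418176, q_11 = 1*28287 + 3020 = 31307.
  i=12: a_12=2, p_12 = 2*1418176 + 1281373 = 4117725, q_12 = 2*31307 + 28287 = 90901.
  i=13: a_13=3, p_13 = 3*4117725 + 1418176 = 13771351, q_13 = 3*90901 + 31307 = 304010.
Check: 13771351^2 - 2052*304010^2 = 189650108365201 - 189650108365200 = 1, so (x, y) = (13771351, 304010) solves the equation, and by the theorem it is the least positive solution.

(x, y) = (13771351, 304010)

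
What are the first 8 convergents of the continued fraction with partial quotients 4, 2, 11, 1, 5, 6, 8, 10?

Using the convergent recurrence p_i = a_i*p_{i-1} + p_{i-2}, q_i = a_i*q_{i-1} + q_{i-2} with p_{-2}=0, p_{-1}=1, q_{-2}=1, q_{-1}=0:
  i=0: a_0=4, p_0 = 4*1 + 0 = 4, q_0 = 4*0 + 1 = 1.
  i=1: a_1=2, p_1 = 2*4 + 1 = 9, q_1 = 2*1 + 0 = 2.
  i=2: a_2=11, p_2 = 11*9 + 4 = 103, q_2 = 11*2 + 1 = 23.
  i=3: a_3=1, p_3 = 1*103 + 9 = 112, q_3 = 1*23 + 2 = 25.
  i=4: a_4=5, p_4 = 5*112 + 103 = 663, q_4 = 5*25 + 23 = 148.
  i=5: a_5=6, p_5 = 6*663 + 112 = 4090, q_5 = 6*148 + 25 = 913.
  i=6: a_6=8, p_6 = 8*4090 + 663 = 33383, q_6 = 8*913 + 148 = 7452.
  i=7: a_7=10, p_7 = 10*33383 + 4090 = 337920, q_7 = 10*7452 + 913 = 75433.

4/1, 9/2, 103/23, 112/25, 663/148, 4090/913, 33383/7452, 337920/75433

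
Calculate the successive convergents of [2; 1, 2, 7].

2/1, 3/1, 8/3, 59/22

Using the convergent recurrence p_i = a_i*p_{i-1} + p_{i-2}, q_i = a_i*q_{i-1} + q_{i-2} with p_{-2}=0, p_{-1}=1, q_{-2}=1, q_{-1}=0:
  i=0: a_0=2, p_0 = 2*1 + 0 = 2, q_0 = 2*0 + 1 = 1.
  i=1: a_1=1, p_1 = 1*2 + 1 = 3, q_1 = 1*1 + 0 = 1.
  i=2: a_2=2, p_2 = 2*3 + 2 = 8, q_2 = 2*1 + 1 = 3.
  i=3: a_3=7, p_3 = 7*8 + 3 = 59, q_3 = 7*3 + 1 = 22.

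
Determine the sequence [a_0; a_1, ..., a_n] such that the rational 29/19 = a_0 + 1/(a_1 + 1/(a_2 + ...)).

Run the Euclidean algorithm on 29 and 19; the successive quotients are the partial quotients a_0, a_1, ... (each step inverts the fractional part left over by the previous one):
  29 = 1*19 + 10, so a_0 = 1.
  19 = 1*10 + 9, so a_1 = 1.
  10 = 1*9 + 1, so a_2 = 1.
  9 = 9*1 + 0, so a_3 = 9.
The remainder reaches 0 after 4 divisions, so the expansion has 4 partial quotients, read off in order.

[1; 1, 1, 9]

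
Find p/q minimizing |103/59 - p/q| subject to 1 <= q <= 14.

7/4

Expand x = 103/59 as a continued fraction with the Euclidean algorithm:
  103 = 1*59 + 44, so a_0 = 1.
  59 = 1*44 + 15, so a_1 = 1.
  44 = 2*15 + 14, so a_2 = 2.
  15 = 1*14 + 1, so a_3 = 1.
  14 = 14*1 + 0, so a_4 = 14.
so x = [1; 1, 2, 1, 14].
Convergents (p_i = a_i*p_{i-1} + p_{i-2}, q_i = a_i*q_{i-1} + q_{i-2} with p_{-2}=0, p_{-1}=1, q_{-2}=1, q_{-1}=0), until the denominator exceeds 14:
  i=0: a_0=1, p_0 = 1*1 + 0 = 1, q_0 = 1*0 + 1 = 1.
  i=1: a_1=1, p_1 = 1*1 + 1 = 2, q_1 = 1*1 + 0 = 1.
  i=2: a_2=2, p_2 = 2*2 + 1 = 5, q_2 = 2*1 + 1 = 3.
  i=3: a_3=1, p_3 = 1*5 + 2 = 7, q_3 = 1*3 + 1 = 4.
  i=4: a_4=14, p_4 = 14*7 + 5 = 103, q_4 = 14*4 + 3 = 59.
q_4 = 59 > 14, so the last convergent with denominator <= 14 is p_3/q_3 = 7/4.
The closest fraction with denominator <= 14 is either p_3/q_3 or the intermediate fraction (k*p_3 + p_2)/(k*q_3 + q_2) with the largest k >= 1 whose denominator stays <= 14; these approach x as k grows, and every other convergent or intermediate fraction in range is farther away.
Largest k: floor((14 - q_2)/q_3) = floor((14 - 3)/4) = 2.
That gives (2*7 + 5)/(2*4 + 3) = 19/11.
Compare the errors: |x - 7/4| = |103*4 - 7*59|/(59*4) = 1/236, and |x - 19/11| = |103*11 - 19*59|/(59*11) = 12/649.
Cross-multiplying, 1*649 = 649 < 2832 = 12*236, so 1/236 is smaller: the convergent 7/4 is closer to x than 19/11.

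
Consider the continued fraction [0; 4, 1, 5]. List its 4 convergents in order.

0/1, 1/4, 1/5, 6/29

Using the convergent recurrence p_i = a_i*p_{i-1} + p_{i-2}, q_i = a_i*q_{i-1} + q_{i-2} with p_{-2}=0, p_{-1}=1, q_{-2}=1, q_{-1}=0:
  i=0: a_0=0, p_0 = 0*1 + 0 = 0, q_0 = 0*0 + 1 = 1.
  i=1: a_1=4, p_1 = 4*0 + 1 = 1, q_1 = 4*1 + 0 = 4.
  i=2: a_2=1, p_2 = 1*1 + 0 = 1, q_2 = 1*4 + 1 = 5.
  i=3: a_3=5, p_3 = 5*1 + 1 = 6, q_3 = 5*5 + 4 = 29.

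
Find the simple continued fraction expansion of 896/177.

Run the Euclidean algorithm on 896 and 177; the successive quotients are the partial quotients a_0, a_1, ... (each step inverts the fractional part left over by the previous one):
  896 = 5*177 + 11, so a_0 = 5.
  177 = 16*11 + 1, so a_1 = 16.
  11 = 11*1 + 0, so a_2 = 11.
The remainder reaches 0 after 3 divisions, so the expansion has 3 partial quotients, read off in order.

[5; 16, 11]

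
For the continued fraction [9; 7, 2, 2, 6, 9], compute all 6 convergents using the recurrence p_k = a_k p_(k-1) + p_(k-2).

Using the convergent recurrence p_i = a_i*p_{i-1} + p_{i-2}, q_i = a_i*q_{i-1} + q_{i-2} with p_{-2}=0, p_{-1}=1, q_{-2}=1, q_{-1}=0:
  i=0: a_0=9, p_0 = 9*1 + 0 = 9, q_0 = 9*0 + 1 = 1.
  i=1: a_1=7, p_1 = 7*9 + 1 = 64, q_1 = 7*1 + 0 = 7.
  i=2: a_2=2, p_2 = 2*64 + 9 = 137, q_2 = 2*7 + 1 = 15.
  i=3: a_3=2, p_3 = 2*137 + 64 = 338, q_3 = 2*15 + 7 = 37.
  i=4: a_4=6, p_4 = 6*338 + 137 = 2165, q_4 = 6*37 + 15 = 237.
  i=5: a_5=9, p_5 = 9*2165 + 338 = 19823, q_5 = 9*237 + 37 = 2170.

9/1, 64/7, 137/15, 338/37, 2165/237, 19823/2170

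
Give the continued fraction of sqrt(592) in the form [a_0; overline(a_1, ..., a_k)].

[24; overline(3, 48)]

Write x_i = (sqrt(592) + m_i)/d_i with (m_0, d_0) = (0, 1). a_0 = floor(sqrt(592)) = 24, since 24^2 = 576 <= 592 < 625 = 25^2.
Iterate m_{i+1} = d_i*a_i - m_i, d_{i+1} = (592 - m_{i+1}^2)/d_i, a_{i+1} = floor((a_0 + m_{i+1})/d_{i+1}):
  m_1 = 1*24 - 0 = 24, d_1 = (592 - 24^2)/1 = 16/1 = 16, a_1 = floor((24 + 24)/16) = 3.
  m_2 = 16*3 - 24 = 24, d_2 = (592 - 24^2)/16 = 16/16 = 1, a_2 = floor((24 + 24)/1) = 48.
  m_3 = 1*48 - 24 = 24, d_3 = (592 - 24^2)/1 = 16/1 = 16: (m_3, d_3) = (m_1, d_1) = (24, 16), so from here the quotients repeat a_1, a_2; the period length is 2.
Hence the expansion of sqrt(592) is a_0 = 24 followed by the repeating block 3, 48 (period 2).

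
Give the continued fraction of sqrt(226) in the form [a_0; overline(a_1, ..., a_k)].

[15; overline(30)]

Write x_i = (sqrt(226) + m_i)/d_i with (m_0, d_0) = (0, 1). a_0 = floor(sqrt(226)) = 15, since 15^2 = 225 <= 226 < 256 = 16^2.
Iterate m_{i+1} = d_i*a_i - m_i, d_{i+1} = (226 - m_{i+1}^2)/d_i, a_{i+1} = floor((a_0 + m_{i+1})/d_{i+1}):
  m_1 = 1*15 - 0 = 15, d_1 = (226 - 15^2)/1 = 1/1 = 1, a_1 = floor((15 + 15)/1) = 30.
  m_2 = 1*30 - 15 = 15, d_2 = (226 - 15^2)/1 = 1/1 = 1: (m_2, d_2) = (m_1, d_1) = (15, 1), so from here the quotient a_1 repeats; the period length is 1.
Hence the expansion of sqrt(226) is a_0 = 15 followed by the repeating block 30 (period 1).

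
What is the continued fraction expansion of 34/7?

Run the Euclidean algorithm on 34 and 7; the successive quotients are the partial quotients a_0, a_1, ... (each step inverts the fractional part left over by the previous one):
  34 = 4*7 + 6, so a_0 = 4.
  7 = 1*6 + 1, so a_1 = 1.
  6 = 6*1 + 0, so a_2 = 6.
The remainder reaches 0 after 3 divisions, so the expansion has 3 partial quotients, read off in order.

[4; 1, 6]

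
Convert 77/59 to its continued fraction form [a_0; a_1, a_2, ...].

[1; 3, 3, 1, 1, 2]

Run the Euclidean algorithm on 77 and 59; the successive quotients are the partial quotients a_0, a_1, ... (each step inverts the fractional part left over by the previous one):
  77 = 1*59 + 18, so a_0 = 1.
  59 = 3*18 + 5, so a_1 = 3.
  18 = 3*5 + 3, so a_2 = 3.
  5 = 1*3 + 2, so a_3 = 1.
  3 = 1*2 + 1, so a_4 = 1.
  2 = 2*1 + 0, so a_5 = 2.
The remainder reaches 0 after 6 divisions, so the expansion has 6 partial quotients, read off in order.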